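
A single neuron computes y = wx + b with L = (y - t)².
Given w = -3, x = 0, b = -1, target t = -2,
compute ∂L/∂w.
∂L/∂w = 0

y = wx + b = (-3)(0) + -1 = -1
∂L/∂y = 2(y - t) = 2(-1 - -2) = 2
∂y/∂w = x = 0
∂L/∂w = ∂L/∂y · ∂y/∂w = 2 × 0 = 0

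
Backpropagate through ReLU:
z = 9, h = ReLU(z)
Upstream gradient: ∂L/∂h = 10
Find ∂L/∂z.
∂L/∂z = 10

h = ReLU(9) = 9
Since z > 0: ∂h/∂z = 1
∂L/∂z = ∂L/∂h · ∂h/∂z = 10 × 1 = 10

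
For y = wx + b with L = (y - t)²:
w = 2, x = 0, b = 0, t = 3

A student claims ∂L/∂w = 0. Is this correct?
Correct

y = (2)(0) + 0 = 0
∂L/∂y = 2(y - t) = 2(0 - 3) = -6
∂y/∂w = x = 0
∂L/∂w = -6 × 0 = 0

Claimed value: 0
Correct: The correct gradient is 0.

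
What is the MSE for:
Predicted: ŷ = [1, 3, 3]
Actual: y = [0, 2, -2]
MSE = 9

MSE = (1/3)((1-0)² + (3-2)² + (3--2)²) = (1/3)(1 + 1 + 25) = 9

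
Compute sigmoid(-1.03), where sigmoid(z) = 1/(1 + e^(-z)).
0.2631

sigmoid(-1.03) = 1/(1 + e^(1.03)) = 1/(1 + 2.801) = 0.2631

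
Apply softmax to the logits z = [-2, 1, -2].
p = [0.0453, 0.9094, 0.0453]

exp(z) = [0.1353, 2.718, 0.1353]
Sum = 2.989
p = [0.0453, 0.9094, 0.0453]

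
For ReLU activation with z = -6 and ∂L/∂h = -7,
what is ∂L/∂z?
∂L/∂z = 0

h = ReLU(-6) = 0
Since z < 0: ∂h/∂z = 0
∂L/∂z = ∂L/∂h · ∂h/∂z = -7 × 0 = 0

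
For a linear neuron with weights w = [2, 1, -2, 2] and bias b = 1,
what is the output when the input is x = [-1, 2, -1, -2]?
y = -1

y = (2)(-1) + (1)(2) + (-2)(-1) + (2)(-2) + 1 = -1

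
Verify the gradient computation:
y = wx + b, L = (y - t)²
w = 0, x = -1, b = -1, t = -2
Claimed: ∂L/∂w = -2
Correct

y = (0)(-1) + -1 = -1
∂L/∂y = 2(y - t) = 2(-1 - -2) = 2
∂y/∂w = x = -1
∂L/∂w = 2 × -1 = -2

Claimed value: -2
Correct: The correct gradient is -2.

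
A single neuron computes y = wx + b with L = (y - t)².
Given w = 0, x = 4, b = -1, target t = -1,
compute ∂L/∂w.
∂L/∂w = 0

y = wx + b = (0)(4) + -1 = -1
∂L/∂y = 2(y - t) = 2(-1 - -1) = 0
∂y/∂w = x = 4
∂L/∂w = ∂L/∂y · ∂y/∂w = 0 × 4 = 0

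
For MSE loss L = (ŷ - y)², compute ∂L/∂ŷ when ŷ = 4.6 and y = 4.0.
∂L/∂ŷ = 1.2

∂L/∂ŷ = 2(ŷ - y) = 2(4.6 - 4.0) = 2(0.6) = 1.2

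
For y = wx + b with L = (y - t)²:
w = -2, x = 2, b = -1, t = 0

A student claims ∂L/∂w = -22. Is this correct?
Incorrect

y = (-2)(2) + -1 = -5
∂L/∂y = 2(y - t) = 2(-5 - 0) = -10
∂y/∂w = x = 2
∂L/∂w = -10 × 2 = -20

Claimed value: -22
Incorrect: The correct gradient is -20.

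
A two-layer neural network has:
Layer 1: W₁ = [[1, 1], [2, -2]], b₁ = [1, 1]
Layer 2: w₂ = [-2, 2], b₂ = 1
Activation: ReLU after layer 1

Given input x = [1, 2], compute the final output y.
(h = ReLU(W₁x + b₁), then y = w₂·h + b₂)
y = -7

Layer 1 pre-activation: z₁ = [4, -1]
After ReLU: h = [4, 0]
Layer 2 output: y = -2×4 + 2×0 + 1 = -7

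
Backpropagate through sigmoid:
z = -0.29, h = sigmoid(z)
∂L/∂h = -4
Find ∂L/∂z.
∂L/∂z = -0.9793

σ(-0.29) = 0.428
σ'(-0.29) = σ(-0.29)(1 - σ(-0.29)) = 0.428 × 0.572 = 0.2448
∂L/∂z = ∂L/∂h · σ'(z) = -4 × 0.2448 = -0.9793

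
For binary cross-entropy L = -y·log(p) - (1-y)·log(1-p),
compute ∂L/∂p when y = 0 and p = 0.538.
∂L/∂p = 2.165

∂L/∂p = -y/p + (1-y)/(1-p) = 0 + 1/0.462 = 2.165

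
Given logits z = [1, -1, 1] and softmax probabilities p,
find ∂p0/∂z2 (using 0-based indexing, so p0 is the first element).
∂p0/∂z2 = -0.2193

p = softmax(z) = [0.4683, 0.06338, 0.4683]
p0 = 0.4683, p2 = 0.4683

∂p0/∂z2 = -p0 × p2 = -0.4683 × 0.4683 = -0.2193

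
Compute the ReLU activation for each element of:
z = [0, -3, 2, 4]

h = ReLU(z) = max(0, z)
h = [0, 0, 2, 4]

ReLU applied element-wise: max(0,0)=0, max(0,-3)=0, max(0,2)=2, max(0,4)=4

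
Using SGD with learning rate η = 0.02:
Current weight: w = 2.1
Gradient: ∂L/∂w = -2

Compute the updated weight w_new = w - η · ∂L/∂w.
w_new = 2.14

w_new = w - η·∂L/∂w = 2.1 - 0.02×(-2) = 2.1 - (-0.04) = 2.14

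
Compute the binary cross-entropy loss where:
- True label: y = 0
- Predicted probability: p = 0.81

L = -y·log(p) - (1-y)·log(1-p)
L = 1.661

L = -0·log(0.81) - 1·log(0.19) = -log(0.19) = 1.661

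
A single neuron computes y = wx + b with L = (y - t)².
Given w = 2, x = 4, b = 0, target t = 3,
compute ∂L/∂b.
∂L/∂b = 10

y = wx + b = (2)(4) + 0 = 8
∂L/∂y = 2(y - t) = 2(8 - 3) = 10
∂y/∂b = 1
∂L/∂b = ∂L/∂y · ∂y/∂b = 10 × 1 = 10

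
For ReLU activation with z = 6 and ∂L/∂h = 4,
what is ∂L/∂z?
∂L/∂z = 4

h = ReLU(6) = 6
Since z > 0: ∂h/∂z = 1
∂L/∂z = ∂L/∂h · ∂h/∂z = 4 × 1 = 4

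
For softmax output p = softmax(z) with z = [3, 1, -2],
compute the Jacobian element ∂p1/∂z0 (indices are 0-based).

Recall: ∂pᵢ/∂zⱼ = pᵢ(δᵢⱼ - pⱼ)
∂p1/∂z0 = -0.1038

p = softmax(z) = [0.8756, 0.1185, 0.0059]
p1 = 0.1185, p0 = 0.8756

∂p1/∂z0 = -p1 × p0 = -0.1185 × 0.8756 = -0.1038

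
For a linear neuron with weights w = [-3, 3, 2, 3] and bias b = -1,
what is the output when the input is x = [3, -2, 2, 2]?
y = -6

y = (-3)(3) + (3)(-2) + (2)(2) + (3)(2) + -1 = -6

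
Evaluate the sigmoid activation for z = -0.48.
0.3823

sigmoid(-0.48) = 1/(1 + e^(0.48)) = 1/(1 + 1.616) = 0.3823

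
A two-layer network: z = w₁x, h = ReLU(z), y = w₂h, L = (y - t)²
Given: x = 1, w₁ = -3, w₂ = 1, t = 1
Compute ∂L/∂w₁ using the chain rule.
∂L/∂w₁ = 0

Forward pass:
z = w₁x = -3×1 = -3
h = ReLU(-3) = 0
y = w₂h = 1×0 = 0

Backward pass:
∂L/∂y = 2(y - t) = 2(0 - 1) = -2
∂y/∂h = w₂ = 1
∂h/∂z = 0 (ReLU derivative)
∂z/∂w₁ = x = 1

∂L/∂w₁ = -2 × 1 × 0 × 1 = 0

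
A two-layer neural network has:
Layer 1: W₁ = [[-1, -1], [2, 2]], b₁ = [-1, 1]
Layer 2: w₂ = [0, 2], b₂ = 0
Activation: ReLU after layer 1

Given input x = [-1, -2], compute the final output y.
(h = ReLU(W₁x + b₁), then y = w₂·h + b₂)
y = 0

Layer 1 pre-activation: z₁ = [2, -5]
After ReLU: h = [2, 0]
Layer 2 output: y = 0×2 + 2×0 + 0 = 0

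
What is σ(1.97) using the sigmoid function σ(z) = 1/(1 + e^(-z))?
0.8776

sigmoid(1.97) = 1/(1 + e^(-1.97)) = 1/(1 + 0.1395) = 0.8776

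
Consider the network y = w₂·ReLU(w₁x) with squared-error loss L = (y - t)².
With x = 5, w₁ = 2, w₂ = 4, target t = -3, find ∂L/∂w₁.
∂L/∂w₁ = 1720

Forward pass:
z = w₁x = 2×5 = 10
h = ReLU(10) = 10
y = w₂h = 4×10 = 40

Backward pass:
∂L/∂y = 2(y - t) = 2(40 - -3) = 86
∂y/∂h = w₂ = 4
∂h/∂z = 1 (ReLU derivative)
∂z/∂w₁ = x = 5

∂L/∂w₁ = 86 × 4 × 1 × 5 = 1720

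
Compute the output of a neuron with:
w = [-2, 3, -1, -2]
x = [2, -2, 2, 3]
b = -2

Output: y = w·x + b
y = -20

y = (-2)(2) + (3)(-2) + (-1)(2) + (-2)(3) + -2 = -20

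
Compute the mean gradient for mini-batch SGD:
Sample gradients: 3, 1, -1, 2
Average gradient = 1.25

Average = (1/4)(3 + 1 + -1 + 2) = 5/4 = 1.25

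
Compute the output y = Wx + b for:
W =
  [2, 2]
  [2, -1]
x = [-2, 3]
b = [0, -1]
y = [2, -8]

Wx = [2×-2 + 2×3, 2×-2 + -1×3]
   = [2, -7]
y = Wx + b = [2 + 0, -7 + -1] = [2, -8]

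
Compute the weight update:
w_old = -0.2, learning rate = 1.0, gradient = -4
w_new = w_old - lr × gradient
w_new = 3.8

w_new = w - η·∂L/∂w = -0.2 - 1.0×(-4) = -0.2 - (-4) = 3.8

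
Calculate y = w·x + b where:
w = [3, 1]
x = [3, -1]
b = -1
y = 7

y = (3)(3) + (1)(-1) + -1 = 7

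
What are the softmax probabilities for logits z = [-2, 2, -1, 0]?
p = [0.0152, 0.831, 0.0414, 0.1125]

exp(z) = [0.1353, 7.389, 0.3679, 1]
Sum = 8.892
p = [0.0152, 0.831, 0.0414, 0.1125]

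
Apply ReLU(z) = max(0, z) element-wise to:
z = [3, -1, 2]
h = [3, 0, 2]

ReLU applied element-wise: max(0,3)=3, max(0,-1)=0, max(0,2)=2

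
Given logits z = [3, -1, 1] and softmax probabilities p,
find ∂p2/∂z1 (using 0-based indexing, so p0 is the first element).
∂p2/∂z1 = -0.001862

p = softmax(z) = [0.8668, 0.01588, 0.1173]
p2 = 0.1173, p1 = 0.01588

∂p2/∂z1 = -p2 × p1 = -0.1173 × 0.01588 = -0.001862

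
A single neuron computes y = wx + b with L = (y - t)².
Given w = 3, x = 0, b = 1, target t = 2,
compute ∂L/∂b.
∂L/∂b = -2

y = wx + b = (3)(0) + 1 = 1
∂L/∂y = 2(y - t) = 2(1 - 2) = -2
∂y/∂b = 1
∂L/∂b = ∂L/∂y · ∂y/∂b = -2 × 1 = -2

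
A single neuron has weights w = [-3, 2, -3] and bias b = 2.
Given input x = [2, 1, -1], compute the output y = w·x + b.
y = 1

y = (-3)(2) + (2)(1) + (-3)(-1) + 2 = 1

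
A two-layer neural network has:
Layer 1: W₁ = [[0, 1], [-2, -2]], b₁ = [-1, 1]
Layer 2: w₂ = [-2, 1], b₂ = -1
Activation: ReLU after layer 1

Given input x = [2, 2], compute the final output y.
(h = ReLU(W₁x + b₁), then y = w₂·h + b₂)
y = -3

Layer 1 pre-activation: z₁ = [1, -7]
After ReLU: h = [1, 0]
Layer 2 output: y = -2×1 + 1×0 + -1 = -3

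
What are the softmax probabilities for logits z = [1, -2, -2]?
p = [0.9094, 0.0453, 0.0453]

exp(z) = [2.718, 0.1353, 0.1353]
Sum = 2.989
p = [0.9094, 0.0453, 0.0453]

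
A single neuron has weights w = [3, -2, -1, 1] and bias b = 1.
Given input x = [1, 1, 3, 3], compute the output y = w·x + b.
y = 2

y = (3)(1) + (-2)(1) + (-1)(3) + (1)(3) + 1 = 2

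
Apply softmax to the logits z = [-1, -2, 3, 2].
p = [0.0131, 0.0048, 0.7179, 0.2641]

exp(z) = [0.3679, 0.1353, 20.09, 7.389]
Sum = 27.98
p = [0.0131, 0.0048, 0.7179, 0.2641]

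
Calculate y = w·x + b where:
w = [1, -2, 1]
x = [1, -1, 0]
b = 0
y = 3

y = (1)(1) + (-2)(-1) + (1)(0) + 0 = 3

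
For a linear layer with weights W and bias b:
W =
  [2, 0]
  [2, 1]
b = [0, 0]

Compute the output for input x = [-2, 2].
y = [-4, -2]

Wx = [2×-2 + 0×2, 2×-2 + 1×2]
   = [-4, -2]
y = Wx + b = [-4 + 0, -2 + 0] = [-4, -2]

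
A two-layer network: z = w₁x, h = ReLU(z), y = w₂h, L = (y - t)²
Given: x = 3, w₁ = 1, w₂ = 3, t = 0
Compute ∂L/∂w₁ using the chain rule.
∂L/∂w₁ = 162

Forward pass:
z = w₁x = 1×3 = 3
h = ReLU(3) = 3
y = w₂h = 3×3 = 9

Backward pass:
∂L/∂y = 2(y - t) = 2(9 - 0) = 18
∂y/∂h = w₂ = 3
∂h/∂z = 1 (ReLU derivative)
∂z/∂w₁ = x = 3

∂L/∂w₁ = 18 × 3 × 1 × 3 = 162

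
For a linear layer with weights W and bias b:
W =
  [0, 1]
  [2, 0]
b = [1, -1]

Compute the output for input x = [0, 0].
y = [1, -1]

Wx = [0×0 + 1×0, 2×0 + 0×0]
   = [0, 0]
y = Wx + b = [0 + 1, 0 + -1] = [1, -1]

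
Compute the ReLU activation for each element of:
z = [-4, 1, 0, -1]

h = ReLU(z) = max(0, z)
h = [0, 1, 0, 0]

ReLU applied element-wise: max(0,-4)=0, max(0,1)=1, max(0,0)=0, max(0,-1)=0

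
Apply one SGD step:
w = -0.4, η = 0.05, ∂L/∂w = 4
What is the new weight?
w_new = -0.6

w_new = w - η·∂L/∂w = -0.4 - 0.05×(4) = -0.4 - (0.2) = -0.6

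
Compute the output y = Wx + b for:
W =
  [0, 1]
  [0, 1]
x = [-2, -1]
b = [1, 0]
y = [0, -1]

Wx = [0×-2 + 1×-1, 0×-2 + 1×-1]
   = [-1, -1]
y = Wx + b = [-1 + 1, -1 + 0] = [0, -1]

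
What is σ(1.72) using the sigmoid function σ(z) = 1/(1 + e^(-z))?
0.8481

sigmoid(1.72) = 1/(1 + e^(-1.72)) = 1/(1 + 0.1791) = 0.8481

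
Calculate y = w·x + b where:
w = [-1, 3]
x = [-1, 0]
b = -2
y = -1

y = (-1)(-1) + (3)(0) + -2 = -1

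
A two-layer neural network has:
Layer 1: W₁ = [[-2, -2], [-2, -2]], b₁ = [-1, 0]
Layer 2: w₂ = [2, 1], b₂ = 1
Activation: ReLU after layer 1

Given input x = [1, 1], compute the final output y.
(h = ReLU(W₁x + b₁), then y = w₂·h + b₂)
y = 1

Layer 1 pre-activation: z₁ = [-5, -4]
After ReLU: h = [0, 0]
Layer 2 output: y = 2×0 + 1×0 + 1 = 1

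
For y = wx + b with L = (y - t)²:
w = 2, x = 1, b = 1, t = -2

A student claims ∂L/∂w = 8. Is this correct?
Incorrect

y = (2)(1) + 1 = 3
∂L/∂y = 2(y - t) = 2(3 - -2) = 10
∂y/∂w = x = 1
∂L/∂w = 10 × 1 = 10

Claimed value: 8
Incorrect: The correct gradient is 10.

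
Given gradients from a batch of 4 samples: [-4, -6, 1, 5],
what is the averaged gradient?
Average gradient = -1

Average = (1/4)(-4 + -6 + 1 + 5) = -4/4 = -1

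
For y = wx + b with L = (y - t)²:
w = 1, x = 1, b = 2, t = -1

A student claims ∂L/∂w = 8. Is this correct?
Correct

y = (1)(1) + 2 = 3
∂L/∂y = 2(y - t) = 2(3 - -1) = 8
∂y/∂w = x = 1
∂L/∂w = 8 × 1 = 8

Claimed value: 8
Correct: The correct gradient is 8.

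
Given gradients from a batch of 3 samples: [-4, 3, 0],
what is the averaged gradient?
Average gradient = -0.3333

Average = (1/3)(-4 + 3 + 0) = -1/3 = -0.3333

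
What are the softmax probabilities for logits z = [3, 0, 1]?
p = [0.8438, 0.042, 0.1142]

exp(z) = [20.09, 1, 2.718]
Sum = 23.8
p = [0.8438, 0.042, 0.1142]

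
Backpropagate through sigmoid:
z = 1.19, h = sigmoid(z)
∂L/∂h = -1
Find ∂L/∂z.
∂L/∂z = -0.1788

σ(1.19) = 0.7667
σ'(1.19) = σ(1.19)(1 - σ(1.19)) = 0.7667 × 0.2333 = 0.1788
∂L/∂z = ∂L/∂h · σ'(z) = -1 × 0.1788 = -0.1788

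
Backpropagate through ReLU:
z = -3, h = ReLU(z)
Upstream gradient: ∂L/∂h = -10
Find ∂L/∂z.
∂L/∂z = 0

h = ReLU(-3) = 0
Since z < 0: ∂h/∂z = 0
∂L/∂z = ∂L/∂h · ∂h/∂z = -10 × 0 = 0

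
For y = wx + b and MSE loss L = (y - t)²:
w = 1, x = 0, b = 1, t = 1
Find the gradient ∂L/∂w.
∂L/∂w = 0

y = wx + b = (1)(0) + 1 = 1
∂L/∂y = 2(y - t) = 2(1 - 1) = 0
∂y/∂w = x = 0
∂L/∂w = ∂L/∂y · ∂y/∂w = 0 × 0 = 0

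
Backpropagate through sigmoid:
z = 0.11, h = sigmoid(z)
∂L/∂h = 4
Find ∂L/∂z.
∂L/∂z = 0.997

σ(0.11) = 0.5275
σ'(0.11) = σ(0.11)(1 - σ(0.11)) = 0.5275 × 0.4725 = 0.2492
∂L/∂z = ∂L/∂h · σ'(z) = 4 × 0.2492 = 0.997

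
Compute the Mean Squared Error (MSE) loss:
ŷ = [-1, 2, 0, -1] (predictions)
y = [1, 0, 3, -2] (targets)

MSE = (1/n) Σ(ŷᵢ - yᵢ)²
MSE = 4.5

MSE = (1/4)((-1-1)² + (2-0)² + (0-3)² + (-1--2)²) = (1/4)(4 + 4 + 9 + 1) = 4.5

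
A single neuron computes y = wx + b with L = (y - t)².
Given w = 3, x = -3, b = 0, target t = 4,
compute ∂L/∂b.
∂L/∂b = -26

y = wx + b = (3)(-3) + 0 = -9
∂L/∂y = 2(y - t) = 2(-9 - 4) = -26
∂y/∂b = 1
∂L/∂b = ∂L/∂y · ∂y/∂b = -26 × 1 = -26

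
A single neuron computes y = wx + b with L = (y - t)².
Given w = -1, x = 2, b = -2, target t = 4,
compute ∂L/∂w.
∂L/∂w = -32

y = wx + b = (-1)(2) + -2 = -4
∂L/∂y = 2(y - t) = 2(-4 - 4) = -16
∂y/∂w = x = 2
∂L/∂w = ∂L/∂y · ∂y/∂w = -16 × 2 = -32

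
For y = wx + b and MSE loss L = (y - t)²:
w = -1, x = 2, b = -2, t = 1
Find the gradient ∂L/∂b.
∂L/∂b = -10

y = wx + b = (-1)(2) + -2 = -4
∂L/∂y = 2(y - t) = 2(-4 - 1) = -10
∂y/∂b = 1
∂L/∂b = ∂L/∂y · ∂y/∂b = -10 × 1 = -10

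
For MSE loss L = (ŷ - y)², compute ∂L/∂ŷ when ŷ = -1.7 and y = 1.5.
∂L/∂ŷ = -6.4

∂L/∂ŷ = 2(ŷ - y) = 2(-1.7 - 1.5) = 2(-3.2) = -6.4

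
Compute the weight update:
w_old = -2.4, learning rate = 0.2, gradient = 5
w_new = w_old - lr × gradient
w_new = -3.4

w_new = w - η·∂L/∂w = -2.4 - 0.2×(5) = -2.4 - (1) = -3.4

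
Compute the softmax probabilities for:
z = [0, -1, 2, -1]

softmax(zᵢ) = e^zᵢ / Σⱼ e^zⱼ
p = [0.1096, 0.0403, 0.8098, 0.0403]

exp(z) = [1, 0.3679, 7.389, 0.3679]
Sum = 9.125
p = [0.1096, 0.0403, 0.8098, 0.0403]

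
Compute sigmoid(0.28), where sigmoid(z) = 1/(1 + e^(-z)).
0.5695

sigmoid(0.28) = 1/(1 + e^(-0.28)) = 1/(1 + 0.7558) = 0.5695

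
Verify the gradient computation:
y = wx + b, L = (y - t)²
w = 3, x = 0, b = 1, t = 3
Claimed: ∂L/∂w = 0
Correct

y = (3)(0) + 1 = 1
∂L/∂y = 2(y - t) = 2(1 - 3) = -4
∂y/∂w = x = 0
∂L/∂w = -4 × 0 = 0

Claimed value: 0
Correct: The correct gradient is 0.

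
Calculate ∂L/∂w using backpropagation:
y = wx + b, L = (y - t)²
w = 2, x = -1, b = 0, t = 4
∂L/∂w = 12

y = wx + b = (2)(-1) + 0 = -2
∂L/∂y = 2(y - t) = 2(-2 - 4) = -12
∂y/∂w = x = -1
∂L/∂w = ∂L/∂y · ∂y/∂w = -12 × -1 = 12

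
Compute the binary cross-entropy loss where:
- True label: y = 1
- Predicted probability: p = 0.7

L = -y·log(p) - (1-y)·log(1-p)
L = 0.3567

L = -1·log(0.7) - 0·log(0.3) = -log(0.7) = 0.3567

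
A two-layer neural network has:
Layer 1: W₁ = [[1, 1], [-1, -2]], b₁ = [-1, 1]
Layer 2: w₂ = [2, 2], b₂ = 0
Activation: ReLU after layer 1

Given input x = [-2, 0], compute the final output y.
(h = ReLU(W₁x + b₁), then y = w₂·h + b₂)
y = 6

Layer 1 pre-activation: z₁ = [-3, 3]
After ReLU: h = [0, 3]
Layer 2 output: y = 2×0 + 2×3 + 0 = 6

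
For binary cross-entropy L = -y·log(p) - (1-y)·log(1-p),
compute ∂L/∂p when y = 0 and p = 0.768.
∂L/∂p = 4.31

∂L/∂p = -y/p + (1-y)/(1-p) = 0 + 1/0.232 = 4.31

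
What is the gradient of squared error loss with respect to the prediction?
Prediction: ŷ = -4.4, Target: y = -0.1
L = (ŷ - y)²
∂L/∂ŷ = -8.6

∂L/∂ŷ = 2(ŷ - y) = 2(-4.4 - -0.1) = 2(-4.3) = -8.6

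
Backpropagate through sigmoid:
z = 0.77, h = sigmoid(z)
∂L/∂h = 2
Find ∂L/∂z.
∂L/∂z = 0.4326

σ(0.77) = 0.6835
σ'(0.77) = σ(0.77)(1 - σ(0.77)) = 0.6835 × 0.3165 = 0.2163
∂L/∂z = ∂L/∂h · σ'(z) = 2 × 0.2163 = 0.4326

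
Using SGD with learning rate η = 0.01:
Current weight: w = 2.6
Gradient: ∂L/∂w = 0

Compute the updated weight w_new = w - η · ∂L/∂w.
w_new = 2.6

w_new = w - η·∂L/∂w = 2.6 - 0.01×(0) = 2.6 - (0) = 2.6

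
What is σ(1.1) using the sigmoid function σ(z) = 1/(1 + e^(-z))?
0.7503

sigmoid(1.1) = 1/(1 + e^(-1.1)) = 1/(1 + 0.3329) = 0.7503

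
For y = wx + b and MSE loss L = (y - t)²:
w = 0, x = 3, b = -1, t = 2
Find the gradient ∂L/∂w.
∂L/∂w = -18

y = wx + b = (0)(3) + -1 = -1
∂L/∂y = 2(y - t) = 2(-1 - 2) = -6
∂y/∂w = x = 3
∂L/∂w = ∂L/∂y · ∂y/∂w = -6 × 3 = -18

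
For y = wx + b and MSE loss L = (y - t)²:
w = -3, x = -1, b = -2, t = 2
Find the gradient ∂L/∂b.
∂L/∂b = -2

y = wx + b = (-3)(-1) + -2 = 1
∂L/∂y = 2(y - t) = 2(1 - 2) = -2
∂y/∂b = 1
∂L/∂b = ∂L/∂y · ∂y/∂b = -2 × 1 = -2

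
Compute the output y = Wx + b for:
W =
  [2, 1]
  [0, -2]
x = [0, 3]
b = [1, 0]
y = [4, -6]

Wx = [2×0 + 1×3, 0×0 + -2×3]
   = [3, -6]
y = Wx + b = [3 + 1, -6 + 0] = [4, -6]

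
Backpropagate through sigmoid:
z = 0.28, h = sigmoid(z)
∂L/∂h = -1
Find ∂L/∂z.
∂L/∂z = -0.2452

σ(0.28) = 0.5695
σ'(0.28) = σ(0.28)(1 - σ(0.28)) = 0.5695 × 0.4305 = 0.2452
∂L/∂z = ∂L/∂h · σ'(z) = -1 × 0.2452 = -0.2452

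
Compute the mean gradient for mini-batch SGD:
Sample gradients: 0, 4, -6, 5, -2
Average gradient = 0.2

Average = (1/5)(0 + 4 + -6 + 5 + -2) = 1/5 = 0.2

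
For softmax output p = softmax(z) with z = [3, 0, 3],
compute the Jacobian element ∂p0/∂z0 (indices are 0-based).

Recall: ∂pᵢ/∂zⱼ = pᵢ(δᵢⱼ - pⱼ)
∂p0/∂z0 = 0.2499

p = softmax(z) = [0.4879, 0.02429, 0.4879]
p0 = 0.4879

∂p0/∂z0 = p0(1 - p0) = 0.4879 × (1 - 0.4879) = 0.2499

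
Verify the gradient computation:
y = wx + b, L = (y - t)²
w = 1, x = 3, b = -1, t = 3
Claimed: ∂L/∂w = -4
Incorrect

y = (1)(3) + -1 = 2
∂L/∂y = 2(y - t) = 2(2 - 3) = -2
∂y/∂w = x = 3
∂L/∂w = -2 × 3 = -6

Claimed value: -4
Incorrect: The correct gradient is -6.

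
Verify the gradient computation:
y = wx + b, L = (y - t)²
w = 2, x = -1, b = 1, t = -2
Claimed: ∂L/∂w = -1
Incorrect

y = (2)(-1) + 1 = -1
∂L/∂y = 2(y - t) = 2(-1 - -2) = 2
∂y/∂w = x = -1
∂L/∂w = 2 × -1 = -2

Claimed value: -1
Incorrect: The correct gradient is -2.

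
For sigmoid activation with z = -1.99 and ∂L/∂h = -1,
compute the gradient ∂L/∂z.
∂L/∂z = -0.1058

σ(-1.99) = 0.1203
σ'(-1.99) = σ(-1.99)(1 - σ(-1.99)) = 0.1203 × 0.8797 = 0.1058
∂L/∂z = ∂L/∂h · σ'(z) = -1 × 0.1058 = -0.1058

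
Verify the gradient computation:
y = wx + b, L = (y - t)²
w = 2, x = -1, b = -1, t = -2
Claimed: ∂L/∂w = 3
Incorrect

y = (2)(-1) + -1 = -3
∂L/∂y = 2(y - t) = 2(-3 - -2) = -2
∂y/∂w = x = -1
∂L/∂w = -2 × -1 = 2

Claimed value: 3
Incorrect: The correct gradient is 2.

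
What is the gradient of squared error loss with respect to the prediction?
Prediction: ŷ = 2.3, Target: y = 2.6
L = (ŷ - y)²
∂L/∂ŷ = -0.6

∂L/∂ŷ = 2(ŷ - y) = 2(2.3 - 2.6) = 2(-0.3) = -0.6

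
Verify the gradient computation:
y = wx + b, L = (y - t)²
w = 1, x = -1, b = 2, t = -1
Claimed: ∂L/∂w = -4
Correct

y = (1)(-1) + 2 = 1
∂L/∂y = 2(y - t) = 2(1 - -1) = 4
∂y/∂w = x = -1
∂L/∂w = 4 × -1 = -4

Claimed value: -4
Correct: The correct gradient is -4.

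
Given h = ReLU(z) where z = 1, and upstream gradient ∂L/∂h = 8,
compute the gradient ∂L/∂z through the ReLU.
∂L/∂z = 8

h = ReLU(1) = 1
Since z > 0: ∂h/∂z = 1
∂L/∂z = ∂L/∂h · ∂h/∂z = 8 × 1 = 8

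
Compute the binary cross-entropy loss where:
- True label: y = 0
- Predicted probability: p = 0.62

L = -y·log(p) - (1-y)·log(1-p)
L = 0.9676

L = -0·log(0.62) - 1·log(0.38) = -log(0.38) = 0.9676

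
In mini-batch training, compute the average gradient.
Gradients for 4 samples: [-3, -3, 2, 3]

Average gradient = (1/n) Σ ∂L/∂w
Average gradient = -0.25

Average = (1/4)(-3 + -3 + 2 + 3) = -1/4 = -0.25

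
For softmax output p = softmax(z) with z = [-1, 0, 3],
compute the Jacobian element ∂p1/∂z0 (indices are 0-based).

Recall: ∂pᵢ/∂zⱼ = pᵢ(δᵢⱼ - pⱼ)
∂p1/∂z0 = -0.0007993

p = softmax(z) = [0.01715, 0.04661, 0.9362]
p1 = 0.04661, p0 = 0.01715

∂p1/∂z0 = -p1 × p0 = -0.04661 × 0.01715 = -0.0007993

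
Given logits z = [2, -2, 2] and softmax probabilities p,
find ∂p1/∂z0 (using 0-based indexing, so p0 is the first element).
∂p1/∂z0 = -0.004496

p = softmax(z) = [0.4955, 0.009075, 0.4955]
p1 = 0.009075, p0 = 0.4955

∂p1/∂z0 = -p1 × p0 = -0.009075 × 0.4955 = -0.004496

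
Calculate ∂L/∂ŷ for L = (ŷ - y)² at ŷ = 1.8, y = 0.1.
∂L/∂ŷ = 3.4

∂L/∂ŷ = 2(ŷ - y) = 2(1.8 - 0.1) = 2(1.7) = 3.4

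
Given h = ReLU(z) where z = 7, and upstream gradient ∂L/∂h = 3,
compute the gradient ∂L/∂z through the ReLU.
∂L/∂z = 3

h = ReLU(7) = 7
Since z > 0: ∂h/∂z = 1
∂L/∂z = ∂L/∂h · ∂h/∂z = 3 × 1 = 3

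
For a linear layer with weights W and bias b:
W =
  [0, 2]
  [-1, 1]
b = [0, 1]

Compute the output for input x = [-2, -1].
y = [-2, 2]

Wx = [0×-2 + 2×-1, -1×-2 + 1×-1]
   = [-2, 1]
y = Wx + b = [-2 + 0, 1 + 1] = [-2, 2]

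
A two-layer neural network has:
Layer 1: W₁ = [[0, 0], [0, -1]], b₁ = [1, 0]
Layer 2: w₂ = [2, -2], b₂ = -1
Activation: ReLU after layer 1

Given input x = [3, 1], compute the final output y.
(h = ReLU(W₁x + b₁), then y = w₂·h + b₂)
y = 1

Layer 1 pre-activation: z₁ = [1, -1]
After ReLU: h = [1, 0]
Layer 2 output: y = 2×1 + -2×0 + -1 = 1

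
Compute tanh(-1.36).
-0.8764

tanh(-1.36) = (e^(-1.36) - e^(1.36))/(e^(-1.36) + e^(1.36)) = -0.8764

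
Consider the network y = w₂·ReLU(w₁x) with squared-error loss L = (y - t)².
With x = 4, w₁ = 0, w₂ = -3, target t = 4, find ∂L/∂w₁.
∂L/∂w₁ = 0

Forward pass:
z = w₁x = 0×4 = 0
h = ReLU(0) = 0
y = w₂h = -3×0 = 0

Backward pass:
∂L/∂y = 2(y - t) = 2(0 - 4) = -8
∂y/∂h = w₂ = -3
∂h/∂z = 0 (ReLU derivative)
∂z/∂w₁ = x = 4

∂L/∂w₁ = -8 × -3 × 0 × 4 = 0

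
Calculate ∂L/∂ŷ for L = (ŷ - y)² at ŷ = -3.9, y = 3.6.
∂L/∂ŷ = -15.0

∂L/∂ŷ = 2(ŷ - y) = 2(-3.9 - 3.6) = 2(-7.5) = -15.0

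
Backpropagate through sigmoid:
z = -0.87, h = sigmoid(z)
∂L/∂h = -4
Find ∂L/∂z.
∂L/∂z = -0.8323

σ(-0.87) = 0.2953
σ'(-0.87) = σ(-0.87)(1 - σ(-0.87)) = 0.2953 × 0.7047 = 0.2081
∂L/∂z = ∂L/∂h · σ'(z) = -4 × 0.2081 = -0.8323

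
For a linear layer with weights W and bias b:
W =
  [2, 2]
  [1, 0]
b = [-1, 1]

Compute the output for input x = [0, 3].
y = [5, 1]

Wx = [2×0 + 2×3, 1×0 + 0×3]
   = [6, 0]
y = Wx + b = [6 + -1, 0 + 1] = [5, 1]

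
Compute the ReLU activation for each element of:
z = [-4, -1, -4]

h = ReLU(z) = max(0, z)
h = [0, 0, 0]

ReLU applied element-wise: max(0,-4)=0, max(0,-1)=0, max(0,-4)=0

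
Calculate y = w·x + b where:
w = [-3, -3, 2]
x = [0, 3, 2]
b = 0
y = -5

y = (-3)(0) + (-3)(3) + (2)(2) + 0 = -5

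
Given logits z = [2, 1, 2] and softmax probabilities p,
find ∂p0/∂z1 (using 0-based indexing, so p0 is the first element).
∂p0/∂z1 = -0.06561

p = softmax(z) = [0.4223, 0.1554, 0.4223]
p0 = 0.4223, p1 = 0.1554

∂p0/∂z1 = -p0 × p1 = -0.4223 × 0.1554 = -0.06561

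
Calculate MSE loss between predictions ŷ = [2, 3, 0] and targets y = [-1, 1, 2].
MSE = 5.667

MSE = (1/3)((2--1)² + (3-1)² + (0-2)²) = (1/3)(9 + 4 + 4) = 5.667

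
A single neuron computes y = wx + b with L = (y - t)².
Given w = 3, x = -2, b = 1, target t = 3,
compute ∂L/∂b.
∂L/∂b = -16

y = wx + b = (3)(-2) + 1 = -5
∂L/∂y = 2(y - t) = 2(-5 - 3) = -16
∂y/∂b = 1
∂L/∂b = ∂L/∂y · ∂y/∂b = -16 × 1 = -16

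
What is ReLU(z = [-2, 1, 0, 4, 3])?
h = [0, 1, 0, 4, 3]

ReLU applied element-wise: max(0,-2)=0, max(0,1)=1, max(0,0)=0, max(0,4)=4, max(0,3)=3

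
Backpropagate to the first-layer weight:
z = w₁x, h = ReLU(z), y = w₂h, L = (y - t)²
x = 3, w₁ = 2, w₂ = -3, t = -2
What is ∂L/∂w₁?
∂L/∂w₁ = 288

Forward pass:
z = w₁x = 2×3 = 6
h = ReLU(6) = 6
y = w₂h = -3×6 = -18

Backward pass:
∂L/∂y = 2(y - t) = 2(-18 - -2) = -32
∂y/∂h = w₂ = -3
∂h/∂z = 1 (ReLU derivative)
∂z/∂w₁ = x = 3

∂L/∂w₁ = -32 × -3 × 1 × 3 = 288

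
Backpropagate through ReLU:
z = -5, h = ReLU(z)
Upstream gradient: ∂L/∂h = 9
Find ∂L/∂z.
∂L/∂z = 0

h = ReLU(-5) = 0
Since z < 0: ∂h/∂z = 0
∂L/∂z = ∂L/∂h · ∂h/∂z = 9 × 0 = 0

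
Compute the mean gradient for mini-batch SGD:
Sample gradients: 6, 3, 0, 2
Average gradient = 2.75

Average = (1/4)(6 + 3 + 0 + 2) = 11/4 = 2.75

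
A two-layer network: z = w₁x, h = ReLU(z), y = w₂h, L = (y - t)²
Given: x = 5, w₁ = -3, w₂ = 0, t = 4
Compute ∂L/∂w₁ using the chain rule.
∂L/∂w₁ = 0

Forward pass:
z = w₁x = -3×5 = -15
h = ReLU(-15) = 0
y = w₂h = 0×0 = 0

Backward pass:
∂L/∂y = 2(y - t) = 2(0 - 4) = -8
∂y/∂h = w₂ = 0
∂h/∂z = 0 (ReLU derivative)
∂z/∂w₁ = x = 5

∂L/∂w₁ = -8 × 0 × 0 × 5 = 0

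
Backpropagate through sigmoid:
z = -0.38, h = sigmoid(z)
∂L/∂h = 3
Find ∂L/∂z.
∂L/∂z = 0.7236

σ(-0.38) = 0.4061
σ'(-0.38) = σ(-0.38)(1 - σ(-0.38)) = 0.4061 × 0.5939 = 0.2412
∂L/∂z = ∂L/∂h · σ'(z) = 3 × 0.2412 = 0.7236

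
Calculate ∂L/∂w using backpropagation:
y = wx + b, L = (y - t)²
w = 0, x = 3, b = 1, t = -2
∂L/∂w = 18

y = wx + b = (0)(3) + 1 = 1
∂L/∂y = 2(y - t) = 2(1 - -2) = 6
∂y/∂w = x = 3
∂L/∂w = ∂L/∂y · ∂y/∂w = 6 × 3 = 18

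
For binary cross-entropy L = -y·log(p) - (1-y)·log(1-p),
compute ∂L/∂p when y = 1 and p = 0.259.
∂L/∂p = -3.861

∂L/∂p = -y/p + (1-y)/(1-p) = -1/0.259 + 0 = -3.861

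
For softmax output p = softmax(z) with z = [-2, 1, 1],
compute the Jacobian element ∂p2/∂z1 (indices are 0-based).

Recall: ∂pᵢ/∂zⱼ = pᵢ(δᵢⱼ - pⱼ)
∂p2/∂z1 = -0.238

p = softmax(z) = [0.02429, 0.4879, 0.4879]
p2 = 0.4879, p1 = 0.4879

∂p2/∂z1 = -p2 × p1 = -0.4879 × 0.4879 = -0.238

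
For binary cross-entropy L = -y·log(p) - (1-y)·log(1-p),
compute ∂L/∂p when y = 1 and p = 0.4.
∂L/∂p = -2.5

∂L/∂p = -y/p + (1-y)/(1-p) = -1/0.4 + 0 = -2.5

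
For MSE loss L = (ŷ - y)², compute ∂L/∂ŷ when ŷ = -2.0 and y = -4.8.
∂L/∂ŷ = 5.6

∂L/∂ŷ = 2(ŷ - y) = 2(-2.0 - -4.8) = 2(2.8) = 5.6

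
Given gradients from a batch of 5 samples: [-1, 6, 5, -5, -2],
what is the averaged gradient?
Average gradient = 0.6

Average = (1/5)(-1 + 6 + 5 + -5 + -2) = 3/5 = 0.6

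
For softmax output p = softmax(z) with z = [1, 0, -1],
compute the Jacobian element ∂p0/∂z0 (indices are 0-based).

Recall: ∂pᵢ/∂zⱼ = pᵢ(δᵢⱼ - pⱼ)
∂p0/∂z0 = 0.2227

p = softmax(z) = [0.6652, 0.2447, 0.09003]
p0 = 0.6652

∂p0/∂z0 = p0(1 - p0) = 0.6652 × (1 - 0.6652) = 0.2227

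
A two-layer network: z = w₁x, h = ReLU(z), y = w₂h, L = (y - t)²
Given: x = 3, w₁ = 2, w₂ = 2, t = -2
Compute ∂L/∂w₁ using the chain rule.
∂L/∂w₁ = 168

Forward pass:
z = w₁x = 2×3 = 6
h = ReLU(6) = 6
y = w₂h = 2×6 = 12

Backward pass:
∂L/∂y = 2(y - t) = 2(12 - -2) = 28
∂y/∂h = w₂ = 2
∂h/∂z = 1 (ReLU derivative)
∂z/∂w₁ = x = 3

∂L/∂w₁ = 28 × 2 × 1 × 3 = 168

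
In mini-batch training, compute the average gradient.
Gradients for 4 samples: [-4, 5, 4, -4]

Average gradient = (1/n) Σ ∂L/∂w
Average gradient = 0.25

Average = (1/4)(-4 + 5 + 4 + -4) = 1/4 = 0.25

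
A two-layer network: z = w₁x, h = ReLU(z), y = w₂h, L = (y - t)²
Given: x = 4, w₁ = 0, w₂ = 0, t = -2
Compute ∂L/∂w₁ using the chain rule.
∂L/∂w₁ = 0

Forward pass:
z = w₁x = 0×4 = 0
h = ReLU(0) = 0
y = w₂h = 0×0 = 0

Backward pass:
∂L/∂y = 2(y - t) = 2(0 - -2) = 4
∂y/∂h = w₂ = 0
∂h/∂z = 0 (ReLU derivative)
∂z/∂w₁ = x = 4

∂L/∂w₁ = 4 × 0 × 0 × 4 = 0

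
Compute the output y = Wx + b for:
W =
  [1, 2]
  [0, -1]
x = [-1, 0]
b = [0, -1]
y = [-1, -1]

Wx = [1×-1 + 2×0, 0×-1 + -1×0]
   = [-1, 0]
y = Wx + b = [-1 + 0, 0 + -1] = [-1, -1]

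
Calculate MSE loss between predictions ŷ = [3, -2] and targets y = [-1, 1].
MSE = 12.5

MSE = (1/2)((3--1)² + (-2-1)²) = (1/2)(16 + 9) = 12.5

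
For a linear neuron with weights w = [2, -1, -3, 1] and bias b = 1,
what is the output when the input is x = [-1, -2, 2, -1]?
y = -6

y = (2)(-1) + (-1)(-2) + (-3)(2) + (1)(-1) + 1 = -6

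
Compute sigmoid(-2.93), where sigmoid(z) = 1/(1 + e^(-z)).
0.05069

sigmoid(-2.93) = 1/(1 + e^(2.93)) = 1/(1 + 18.73) = 0.05069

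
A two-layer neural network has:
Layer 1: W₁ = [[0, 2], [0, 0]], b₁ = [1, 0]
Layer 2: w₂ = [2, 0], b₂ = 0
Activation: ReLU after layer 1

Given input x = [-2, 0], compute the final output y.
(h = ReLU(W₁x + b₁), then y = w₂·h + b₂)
y = 2

Layer 1 pre-activation: z₁ = [1, 0]
After ReLU: h = [1, 0]
Layer 2 output: y = 2×1 + 0×0 + 0 = 2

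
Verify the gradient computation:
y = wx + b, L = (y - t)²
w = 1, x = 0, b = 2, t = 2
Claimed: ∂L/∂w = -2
Incorrect

y = (1)(0) + 2 = 2
∂L/∂y = 2(y - t) = 2(2 - 2) = 0
∂y/∂w = x = 0
∂L/∂w = 0 × 0 = 0

Claimed value: -2
Incorrect: The correct gradient is 0.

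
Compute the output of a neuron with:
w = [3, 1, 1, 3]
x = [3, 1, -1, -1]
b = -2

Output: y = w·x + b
y = 4

y = (3)(3) + (1)(1) + (1)(-1) + (3)(-1) + -2 = 4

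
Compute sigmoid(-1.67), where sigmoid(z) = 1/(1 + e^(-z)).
0.1584

sigmoid(-1.67) = 1/(1 + e^(1.67)) = 1/(1 + 5.312) = 0.1584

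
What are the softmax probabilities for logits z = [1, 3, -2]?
p = [0.1185, 0.8756, 0.0059]

exp(z) = [2.718, 20.09, 0.1353]
Sum = 22.94
p = [0.1185, 0.8756, 0.0059]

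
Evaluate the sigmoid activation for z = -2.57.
0.07109

sigmoid(-2.57) = 1/(1 + e^(2.57)) = 1/(1 + 13.07) = 0.07109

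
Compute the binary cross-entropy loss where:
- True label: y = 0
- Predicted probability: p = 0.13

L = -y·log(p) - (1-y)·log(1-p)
L = 0.1393

L = -0·log(0.13) - 1·log(0.87) = -log(0.87) = 0.1393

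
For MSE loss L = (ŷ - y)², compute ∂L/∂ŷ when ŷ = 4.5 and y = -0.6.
∂L/∂ŷ = 10.2

∂L/∂ŷ = 2(ŷ - y) = 2(4.5 - -0.6) = 2(5.1) = 10.2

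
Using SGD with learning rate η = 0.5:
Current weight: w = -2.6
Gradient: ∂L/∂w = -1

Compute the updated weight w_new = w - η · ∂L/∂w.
w_new = -2.1

w_new = w - η·∂L/∂w = -2.6 - 0.5×(-1) = -2.6 - (-0.5) = -2.1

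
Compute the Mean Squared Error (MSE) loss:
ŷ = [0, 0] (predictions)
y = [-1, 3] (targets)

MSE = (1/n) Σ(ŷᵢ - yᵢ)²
MSE = 5

MSE = (1/2)((0--1)² + (0-3)²) = (1/2)(1 + 9) = 5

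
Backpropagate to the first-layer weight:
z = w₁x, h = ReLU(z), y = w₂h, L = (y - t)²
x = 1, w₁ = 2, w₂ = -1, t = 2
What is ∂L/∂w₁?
∂L/∂w₁ = 8

Forward pass:
z = w₁x = 2×1 = 2
h = ReLU(2) = 2
y = w₂h = -1×2 = -2

Backward pass:
∂L/∂y = 2(y - t) = 2(-2 - 2) = -8
∂y/∂h = w₂ = -1
∂h/∂z = 1 (ReLU derivative)
∂z/∂w₁ = x = 1

∂L/∂w₁ = -8 × -1 × 1 × 1 = 8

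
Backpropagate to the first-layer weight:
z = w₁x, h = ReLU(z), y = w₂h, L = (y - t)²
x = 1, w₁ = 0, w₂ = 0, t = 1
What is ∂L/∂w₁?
∂L/∂w₁ = 0

Forward pass:
z = w₁x = 0×1 = 0
h = ReLU(0) = 0
y = w₂h = 0×0 = 0

Backward pass:
∂L/∂y = 2(y - t) = 2(0 - 1) = -2
∂y/∂h = w₂ = 0
∂h/∂z = 0 (ReLU derivative)
∂z/∂w₁ = x = 1

∂L/∂w₁ = -2 × 0 × 0 × 1 = 0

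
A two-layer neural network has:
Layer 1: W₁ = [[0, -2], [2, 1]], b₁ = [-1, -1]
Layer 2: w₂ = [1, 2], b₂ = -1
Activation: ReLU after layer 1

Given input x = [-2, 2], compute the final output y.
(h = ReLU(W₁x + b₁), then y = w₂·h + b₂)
y = -1

Layer 1 pre-activation: z₁ = [-5, -3]
After ReLU: h = [0, 0]
Layer 2 output: y = 1×0 + 2×0 + -1 = -1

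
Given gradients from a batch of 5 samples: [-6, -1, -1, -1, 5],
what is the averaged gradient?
Average gradient = -0.8

Average = (1/5)(-6 + -1 + -1 + -1 + 5) = -4/5 = -0.8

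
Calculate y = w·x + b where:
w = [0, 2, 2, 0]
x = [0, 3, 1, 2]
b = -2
y = 6

y = (0)(0) + (2)(3) + (2)(1) + (0)(2) + -2 = 6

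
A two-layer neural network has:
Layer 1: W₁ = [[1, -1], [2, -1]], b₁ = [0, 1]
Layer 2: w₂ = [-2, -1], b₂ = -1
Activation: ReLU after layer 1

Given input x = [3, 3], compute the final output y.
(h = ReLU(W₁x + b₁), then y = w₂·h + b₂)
y = -5

Layer 1 pre-activation: z₁ = [0, 4]
After ReLU: h = [0, 4]
Layer 2 output: y = -2×0 + -1×4 + -1 = -5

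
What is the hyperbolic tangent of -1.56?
-0.9154

tanh(-1.56) = (e^(-1.56) - e^(1.56))/(e^(-1.56) + e^(1.56)) = -0.9154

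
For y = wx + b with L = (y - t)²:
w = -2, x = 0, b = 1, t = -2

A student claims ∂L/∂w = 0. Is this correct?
Correct

y = (-2)(0) + 1 = 1
∂L/∂y = 2(y - t) = 2(1 - -2) = 6
∂y/∂w = x = 0
∂L/∂w = 6 × 0 = 0

Claimed value: 0
Correct: The correct gradient is 0.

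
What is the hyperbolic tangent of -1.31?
-0.8643

tanh(-1.31) = (e^(-1.31) - e^(1.31))/(e^(-1.31) + e^(1.31)) = -0.8643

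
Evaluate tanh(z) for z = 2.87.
0.9936

tanh(2.87) = (e^(2.87) - e^(-2.87))/(e^(2.87) + e^(-2.87)) = 0.9936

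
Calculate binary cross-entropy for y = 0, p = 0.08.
L = 0.08338

L = -0·log(0.08) - 1·log(0.92) = -log(0.92) = 0.08338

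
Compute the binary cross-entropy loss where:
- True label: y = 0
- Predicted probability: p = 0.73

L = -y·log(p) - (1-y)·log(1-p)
L = 1.309

L = -0·log(0.73) - 1·log(0.27) = -log(0.27) = 1.309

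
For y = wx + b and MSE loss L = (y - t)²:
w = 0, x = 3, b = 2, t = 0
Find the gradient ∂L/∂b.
∂L/∂b = 4

y = wx + b = (0)(3) + 2 = 2
∂L/∂y = 2(y - t) = 2(2 - 0) = 4
∂y/∂b = 1
∂L/∂b = ∂L/∂y · ∂y/∂b = 4 × 1 = 4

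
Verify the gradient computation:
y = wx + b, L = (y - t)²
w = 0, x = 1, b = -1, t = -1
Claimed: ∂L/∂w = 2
Incorrect

y = (0)(1) + -1 = -1
∂L/∂y = 2(y - t) = 2(-1 - -1) = 0
∂y/∂w = x = 1
∂L/∂w = 0 × 1 = 0

Claimed value: 2
Incorrect: The correct gradient is 0.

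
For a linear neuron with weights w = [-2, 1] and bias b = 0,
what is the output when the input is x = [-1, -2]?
y = 0

y = (-2)(-1) + (1)(-2) + 0 = 0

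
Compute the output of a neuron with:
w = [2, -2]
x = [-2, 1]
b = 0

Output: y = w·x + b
y = -6

y = (2)(-2) + (-2)(1) + 0 = -6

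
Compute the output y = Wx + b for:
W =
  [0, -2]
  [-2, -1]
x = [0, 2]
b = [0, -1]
y = [-4, -3]

Wx = [0×0 + -2×2, -2×0 + -1×2]
   = [-4, -2]
y = Wx + b = [-4 + 0, -2 + -1] = [-4, -3]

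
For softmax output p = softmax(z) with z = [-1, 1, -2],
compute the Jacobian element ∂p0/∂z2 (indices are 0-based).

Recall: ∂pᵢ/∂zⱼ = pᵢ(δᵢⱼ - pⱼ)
∂p0/∂z2 = -0.004797

p = softmax(z) = [0.1142, 0.8438, 0.04201]
p0 = 0.1142, p2 = 0.04201

∂p0/∂z2 = -p0 × p2 = -0.1142 × 0.04201 = -0.004797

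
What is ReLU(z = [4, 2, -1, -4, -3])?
h = [4, 2, 0, 0, 0]

ReLU applied element-wise: max(0,4)=4, max(0,2)=2, max(0,-1)=0, max(0,-4)=0, max(0,-3)=0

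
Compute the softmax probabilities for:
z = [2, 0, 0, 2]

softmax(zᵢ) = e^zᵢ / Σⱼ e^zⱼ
p = [0.4404, 0.0596, 0.0596, 0.4404]

exp(z) = [7.389, 1, 1, 7.389]
Sum = 16.78
p = [0.4404, 0.0596, 0.0596, 0.4404]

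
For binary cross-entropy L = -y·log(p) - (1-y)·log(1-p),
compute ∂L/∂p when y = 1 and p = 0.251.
∂L/∂p = -3.984

∂L/∂p = -y/p + (1-y)/(1-p) = -1/0.251 + 0 = -3.984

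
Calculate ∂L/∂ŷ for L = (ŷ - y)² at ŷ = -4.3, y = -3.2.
∂L/∂ŷ = -2.2

∂L/∂ŷ = 2(ŷ - y) = 2(-4.3 - -3.2) = 2(-1.1) = -2.2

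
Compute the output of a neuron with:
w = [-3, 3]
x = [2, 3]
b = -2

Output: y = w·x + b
y = 1

y = (-3)(2) + (3)(3) + -2 = 1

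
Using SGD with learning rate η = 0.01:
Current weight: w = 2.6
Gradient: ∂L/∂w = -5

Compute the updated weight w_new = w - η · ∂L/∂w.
w_new = 2.65

w_new = w - η·∂L/∂w = 2.6 - 0.01×(-5) = 2.6 - (-0.05) = 2.65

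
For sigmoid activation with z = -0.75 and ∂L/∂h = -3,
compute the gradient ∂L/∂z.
∂L/∂z = -0.6537

σ(-0.75) = 0.3208
σ'(-0.75) = σ(-0.75)(1 - σ(-0.75)) = 0.3208 × 0.6792 = 0.2179
∂L/∂z = ∂L/∂h · σ'(z) = -3 × 0.2179 = -0.6537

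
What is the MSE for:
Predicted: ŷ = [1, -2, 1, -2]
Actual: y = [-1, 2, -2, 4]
MSE = 16.25

MSE = (1/4)((1--1)² + (-2-2)² + (1--2)² + (-2-4)²) = (1/4)(4 + 16 + 9 + 36) = 16.25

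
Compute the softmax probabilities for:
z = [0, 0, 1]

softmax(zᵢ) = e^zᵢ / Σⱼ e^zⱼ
p = [0.2119, 0.2119, 0.5761]

exp(z) = [1, 1, 2.718]
Sum = 4.718
p = [0.2119, 0.2119, 0.5761]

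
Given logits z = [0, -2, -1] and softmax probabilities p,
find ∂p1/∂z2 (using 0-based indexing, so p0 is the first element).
∂p1/∂z2 = -0.02203

p = softmax(z) = [0.6652, 0.09003, 0.2447]
p1 = 0.09003, p2 = 0.2447

∂p1/∂z2 = -p1 × p2 = -0.09003 × 0.2447 = -0.02203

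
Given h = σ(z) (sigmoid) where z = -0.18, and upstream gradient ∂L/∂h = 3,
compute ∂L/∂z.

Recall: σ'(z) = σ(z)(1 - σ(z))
∂L/∂z = 0.744

σ(-0.18) = 0.4551
σ'(-0.18) = σ(-0.18)(1 - σ(-0.18)) = 0.4551 × 0.5449 = 0.248
∂L/∂z = ∂L/∂h · σ'(z) = 3 × 0.248 = 0.744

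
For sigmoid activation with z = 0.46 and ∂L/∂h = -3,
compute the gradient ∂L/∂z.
∂L/∂z = -0.7117

σ(0.46) = 0.613
σ'(0.46) = σ(0.46)(1 - σ(0.46)) = 0.613 × 0.387 = 0.2372
∂L/∂z = ∂L/∂h · σ'(z) = -3 × 0.2372 = -0.7117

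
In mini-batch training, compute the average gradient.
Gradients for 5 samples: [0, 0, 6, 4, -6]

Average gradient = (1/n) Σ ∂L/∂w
Average gradient = 0.8

Average = (1/5)(0 + 0 + 6 + 4 + -6) = 4/5 = 0.8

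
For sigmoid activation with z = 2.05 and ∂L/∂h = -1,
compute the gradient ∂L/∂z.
∂L/∂z = -0.101

σ(2.05) = 0.8859
σ'(2.05) = σ(2.05)(1 - σ(2.05)) = 0.8859 × 0.1141 = 0.101
∂L/∂z = ∂L/∂h · σ'(z) = -1 × 0.101 = -0.101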